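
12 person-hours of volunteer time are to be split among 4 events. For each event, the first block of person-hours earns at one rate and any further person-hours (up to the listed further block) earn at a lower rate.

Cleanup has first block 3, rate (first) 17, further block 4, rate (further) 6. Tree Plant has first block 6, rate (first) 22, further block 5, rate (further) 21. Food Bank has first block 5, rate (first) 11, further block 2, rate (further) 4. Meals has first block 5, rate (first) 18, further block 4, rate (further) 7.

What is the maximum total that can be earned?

255

Order all 8 blocks by rate: Tree Plant/T1 22 > Tree Plant/T2 21 > Meals/T1 18 > Cleanup/T1 17 > Food Bank/T1 11 > Meals/T2 7 > Cleanup/T2 6 > Food Bank/T2 4.
Tree Plant/T1 (22): +6 ; 6 left.
Tree Plant T2 at 21: fill all 5 ; 1 left.
1 remain; put them into Meals T1 at 18.
Total = 22×6 + 21×5 + 18×1 = 255.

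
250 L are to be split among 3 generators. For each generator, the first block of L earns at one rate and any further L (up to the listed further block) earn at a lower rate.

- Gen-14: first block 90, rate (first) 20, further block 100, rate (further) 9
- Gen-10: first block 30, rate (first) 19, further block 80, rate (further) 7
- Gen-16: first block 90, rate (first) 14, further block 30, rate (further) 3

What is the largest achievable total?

Treat each block as its own option and order by rate: Gen-14/first 20 > Gen-10/first 19 > Gen-16/first 14 > Gen-14/second 9 > Gen-10/second 7 > Gen-16/second 3.
Fill Gen-14 first block (90 at 20) → 160 left.
Gen-10 first at 19: fill all 30 → 130 left.
Gen-16/first (14): +90 → 40 left.
Gen-14/second: +40 of 100 at 9; pool empty.
Total = 20×90 + 19×30 + 14×90 + 9×40 = 3990.

3990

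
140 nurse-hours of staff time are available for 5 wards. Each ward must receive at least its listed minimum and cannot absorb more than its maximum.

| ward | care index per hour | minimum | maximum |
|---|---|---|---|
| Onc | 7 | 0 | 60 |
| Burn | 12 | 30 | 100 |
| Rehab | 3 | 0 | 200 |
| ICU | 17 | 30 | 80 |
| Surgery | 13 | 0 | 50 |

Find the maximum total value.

Meeting every minimum uses 0+30+0+30+0 = 60 nurse-hours, leaving 80.
Highest care index per hour first: ICU 17 > Surgery 13 > Burn 12 > Onc 7 > Rehab 3.
Give ICU 50 more to hit its cap of 80 ; 30 left.
Surgery: +30 (room for 50) → 30. Pool exhausted.
Total = 12×30 + 17×80 + 13×30 = 2110.

2110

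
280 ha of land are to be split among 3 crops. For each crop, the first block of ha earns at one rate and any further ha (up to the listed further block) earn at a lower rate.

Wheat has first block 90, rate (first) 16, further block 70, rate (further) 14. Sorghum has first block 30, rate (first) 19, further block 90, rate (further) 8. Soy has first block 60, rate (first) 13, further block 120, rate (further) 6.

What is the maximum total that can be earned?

4010

Rank every tier by rate: Sorghum/first 19 > Wheat/first 16 > Wheat/second 14 > Soy/first 13 > Sorghum/second 8 > Soy/second 6.
Fill Sorghum first block (30 at 19) — 250 left.
Fill Wheat first block (90 at 16) — 160 left.
Wheat second at 14: fill all 70 — 90 left.
Soy/first (13): +60 — 30 left.
Sorghum/second: +30 of 90 at 8; pool empty.
Total = 19×30 + 16×90 + 14×70 + 13×60 + 8×30 = 4010.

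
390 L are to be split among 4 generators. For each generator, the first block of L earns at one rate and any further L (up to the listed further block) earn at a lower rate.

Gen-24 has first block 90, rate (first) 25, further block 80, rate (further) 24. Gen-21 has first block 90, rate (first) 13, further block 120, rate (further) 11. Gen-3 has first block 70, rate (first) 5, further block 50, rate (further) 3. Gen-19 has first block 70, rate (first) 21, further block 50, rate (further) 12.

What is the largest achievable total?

Rank every tier by rate: Gen-24/tier1 25 > Gen-24/tier2 24 > Gen-19/tier1 21 > Gen-21/tier1 13 > Gen-19/tier2 12 > Gen-21/tier2 11 > Gen-3/tier1 5 > Gen-3/tier2 3.
Fill Gen-24 tier1 block (90 at 25) ; 300 left.
Gen-24/tier2 (24): +80 ; 220 left.
Gen-19/tier1 (21): +70 ; 150 left.
Fill Gen-21 tier1 block (90 at 13) ; 60 left.
Gen-19/tier2 (12): +50 ; 10 left.
10 remain; put them into Gen-21 tier2 at 11.
Total = 25×90 + 24×80 + 21×70 + 13×90 + 12×50 + 11×10 = 7520.

7520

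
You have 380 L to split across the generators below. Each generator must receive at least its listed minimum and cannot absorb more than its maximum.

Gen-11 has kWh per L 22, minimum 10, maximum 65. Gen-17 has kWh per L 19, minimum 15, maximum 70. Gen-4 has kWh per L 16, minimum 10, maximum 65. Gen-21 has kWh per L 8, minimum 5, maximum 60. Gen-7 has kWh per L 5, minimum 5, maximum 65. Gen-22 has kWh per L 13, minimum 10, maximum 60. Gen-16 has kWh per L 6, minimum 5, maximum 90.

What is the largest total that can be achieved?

5415

Meeting every minimum uses 10+15+10+5+5+10+5 = 60 L, leaving 320.
Rank by kWh per L: Gen-11 22 > Gen-17 19 > Gen-4 16 > Gen-22 13 > Gen-21 8 > Gen-16 6 > Gen-7 5.
Gen-11: +55 to 65 (cap) ; 265 left.
Gen-17: +55 to 70 (cap) ; 210 left.
Gen-4: +55 to 65 (cap) ; 155 left.
Give Gen-22 50 more to hit its cap of 60 ; 105 left.
Give Gen-21 55 more to hit its cap of 60 ; 50 left.
Only 50 left; Gen-16 takes them to reach 55.
Total = 22×65 + 19×70 + 16×65 + 8×60 + 5×5 + 13×60 + 6×55 = 5415.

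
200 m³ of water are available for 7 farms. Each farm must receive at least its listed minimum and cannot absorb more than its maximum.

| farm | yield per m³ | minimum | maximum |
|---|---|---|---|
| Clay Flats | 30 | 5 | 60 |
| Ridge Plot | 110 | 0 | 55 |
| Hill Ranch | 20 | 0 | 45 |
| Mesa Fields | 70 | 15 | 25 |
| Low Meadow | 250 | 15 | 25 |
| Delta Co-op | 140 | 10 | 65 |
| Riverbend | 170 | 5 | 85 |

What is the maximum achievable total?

31550

Meeting every minimum uses 5+0+0+15+15+10+5 = 50 m³, leaving 150.
Highest yield per m³ first: Low Meadow 250 > Riverbend 170 > Delta Co-op 140 > Ridge Plot 110 > Mesa Fields 70 > Clay Flats 30 > Hill Ranch 20.
Low Meadow takes 10 more to reach its cap of 25 → 140 left.
Give Riverbend 80 more to hit its cap of 85 → 60 left.
Delta Co-op: +55 to 65 (cap) → 5 left.
Ridge Plot has room for 55 more but only 5 remain, so it gets 5.
Total = 30×5 + 110×5 + 70×15 + 250×25 + 140×65 + 170×85 = 31550.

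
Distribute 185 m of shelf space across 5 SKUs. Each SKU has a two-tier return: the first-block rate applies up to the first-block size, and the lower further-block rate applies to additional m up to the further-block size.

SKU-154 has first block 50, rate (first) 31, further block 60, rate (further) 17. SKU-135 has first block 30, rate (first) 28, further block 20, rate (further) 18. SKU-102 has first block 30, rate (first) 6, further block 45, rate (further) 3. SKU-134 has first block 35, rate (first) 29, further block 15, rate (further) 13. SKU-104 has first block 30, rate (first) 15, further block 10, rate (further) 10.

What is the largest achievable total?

Order all 10 blocks by rate: SKU-154/tier1 31 > SKU-134/tier1 29 > SKU-135/tier1 28 > SKU-135/tier2 18 > SKU-154/tier2 17 > SKU-104/tier1 15 > SKU-134/tier2 13 > SKU-104/tier2 10 > SKU-102/tier1 6 > SKU-102/tier2 3.
SKU-154 tier1 at 31: fill all 50 — 135 left.
SKU-134 tier1 at 29: fill all 35 — 100 left.
SKU-135 tier1 at 28: fill all 30 — 70 left.
SKU-135 tier2 at 18: fill all 20 — 50 left.
SKU-154/tier2: +50 of 60 at 17; pool empty.
Total = 31×50 + 29×35 + 28×30 + 18×20 + 17×50 = 4615.

4615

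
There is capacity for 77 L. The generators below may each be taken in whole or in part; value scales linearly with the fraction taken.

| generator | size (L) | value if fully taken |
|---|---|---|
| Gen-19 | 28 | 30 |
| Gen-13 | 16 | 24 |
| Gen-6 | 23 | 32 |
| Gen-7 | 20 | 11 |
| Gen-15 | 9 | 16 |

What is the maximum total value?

Sort by value density: Gen-15 16/9≈1.78, Gen-13 24/16≈1.5, Gen-6 32/23≈1.39, Gen-19 30/28≈1.07, Gen-7 11/20≈0.55.
All 9 L of Gen-15 fit (value 16) ; 68 remain.
All 16 L of Gen-13 fit (value 24) ; 52 remain.
All 23 L of Gen-6 fit (value 32) ; 29 remain.
All 28 L of Gen-19 fit (value 30) ; 1 remain.
Fill the last 1 L with part of Gen-7: 1/20 of it earns 0.55.
Total value = 102.55.

102.55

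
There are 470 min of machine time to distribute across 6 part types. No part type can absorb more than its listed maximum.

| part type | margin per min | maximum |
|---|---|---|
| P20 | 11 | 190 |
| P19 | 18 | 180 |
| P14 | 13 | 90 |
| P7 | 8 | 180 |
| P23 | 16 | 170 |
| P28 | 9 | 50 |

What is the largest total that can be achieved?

7460

Highest margin per min first: P19 18 > P23 16 > P14 13 > P20 11 > P28 9 > P7 8.
Give P19 180 to hit its cap of 180 — 290 left.
P23: +170 to 170 (cap) — 120 left.
P14: +90 to 90 (cap) — 30 left.
P20: +30 (room for 190) → 30. Pool exhausted.
Total = 11×30 + 18×180 + 13×90 + 16×170 = 7460.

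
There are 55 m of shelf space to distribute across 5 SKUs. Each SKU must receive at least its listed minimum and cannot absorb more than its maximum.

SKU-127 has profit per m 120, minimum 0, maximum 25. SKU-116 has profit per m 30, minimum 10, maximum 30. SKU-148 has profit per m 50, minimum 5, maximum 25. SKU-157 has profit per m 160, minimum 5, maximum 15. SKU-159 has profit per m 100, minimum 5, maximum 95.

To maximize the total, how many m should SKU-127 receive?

Meeting every minimum uses 0+10+5+5+5 = 25 m, leaving 30.
Rank by profit per m: SKU-157 160 > SKU-127 120 > SKU-159 100 > SKU-148 50 > SKU-116 30.
SKU-157 takes 10 more to reach its cap of 15 → 20 left.
Only 20 left; SKU-127 takes them to reach 20.

20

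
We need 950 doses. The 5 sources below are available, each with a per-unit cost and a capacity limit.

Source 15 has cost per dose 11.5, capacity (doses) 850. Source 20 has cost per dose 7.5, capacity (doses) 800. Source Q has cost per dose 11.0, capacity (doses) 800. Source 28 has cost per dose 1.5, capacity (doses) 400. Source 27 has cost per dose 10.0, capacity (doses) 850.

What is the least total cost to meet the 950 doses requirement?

4725

Use sources in increasing cost order.
Source 28 at 1.5: take all 400 doses → 550 still needed.
Source 20 at 7.5: take 550 of its 800 → requirement met.
Source 27, Source Q, Source 15: unused.
Cost = 400×1.5 + 550×7.5 = 4725.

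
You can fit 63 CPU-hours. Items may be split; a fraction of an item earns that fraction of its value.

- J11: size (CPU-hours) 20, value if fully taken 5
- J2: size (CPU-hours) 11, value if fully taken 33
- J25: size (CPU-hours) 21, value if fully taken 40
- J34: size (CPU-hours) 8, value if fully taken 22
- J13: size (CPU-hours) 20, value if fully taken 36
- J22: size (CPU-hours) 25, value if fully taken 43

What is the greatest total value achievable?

Rank by value-to-size ratio: J2 33/11≈3, J34 22/8≈2.75, J25 40/21≈1.9, J13 36/20≈1.8, J22 43/25≈1.72, J11 5/20≈0.25.
All 11 CPU-hours of J2 fit (value 33) ; 52 remain.
J34: take in full, 8 CPU-hours for value 22 ; 44 left.
All 21 CPU-hours of J25 fit (value 40) ; 23 remain.
J13: take in full, 20 CPU-hours for value 36 ; 3 left.
3 CPU-hours left: a 3/25 share of J22 gives 43×3/25 = 5.16.
Total value = 136.16.

136.16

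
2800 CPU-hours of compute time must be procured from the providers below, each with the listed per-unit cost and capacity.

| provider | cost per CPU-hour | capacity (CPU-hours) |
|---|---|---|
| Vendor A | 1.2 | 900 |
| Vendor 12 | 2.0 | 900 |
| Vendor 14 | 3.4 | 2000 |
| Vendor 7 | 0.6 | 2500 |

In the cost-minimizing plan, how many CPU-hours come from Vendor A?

Fill from the cheapest provider first.
Take 2500 from Vendor 7 at 0.6 ; need 300 more.
Vendor A at 1.2: take 300 of its 900 ; requirement met.
Vendor 12, Vendor 14: unused.

300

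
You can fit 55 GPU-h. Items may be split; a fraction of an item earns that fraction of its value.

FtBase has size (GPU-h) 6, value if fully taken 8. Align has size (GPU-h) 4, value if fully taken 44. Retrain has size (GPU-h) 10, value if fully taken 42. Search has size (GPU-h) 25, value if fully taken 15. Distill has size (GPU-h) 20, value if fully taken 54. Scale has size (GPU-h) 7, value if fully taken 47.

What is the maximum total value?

Rank by value-to-size ratio: Align 44/4≈11, Scale 47/7≈6.71, Retrain 42/10≈4.2, Distill 54/20≈2.7, FtBase 8/6≈1.33, Search 15/25≈0.6.
Align: take in full, 4 GPU-h for value 44 — 51 left.
All 7 GPU-h of Scale fit (value 47) — 44 remain.
All 10 GPU-h of Retrain fit (value 42) — 34 remain.
Take all of Distill (20 GPU-h, value 54) — 14 GPU-h left.
FtBase: take in full, 6 GPU-h for value 8 — 8 left.
8 GPU-h left: a 8/25 share of Search gives 15×8/25 = 4.8.
Total value = 199.8.

199.8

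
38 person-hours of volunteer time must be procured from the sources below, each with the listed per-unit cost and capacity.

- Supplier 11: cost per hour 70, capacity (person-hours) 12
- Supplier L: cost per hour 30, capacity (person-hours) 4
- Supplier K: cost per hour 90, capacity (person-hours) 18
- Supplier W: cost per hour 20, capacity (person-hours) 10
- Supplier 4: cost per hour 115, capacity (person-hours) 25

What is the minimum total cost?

2240

Cheapest first:
Take 10 from Supplier W at 20 ; need 28 more.
Take 4 from Supplier L at 30 ; need 24 more.
Take 12 from Supplier 11 at 70 ; need 12 more.
Supplier K (90): take the remaining 12 ; done.
Supplier 4: unused.
Cost = 10×20 + 4×30 + 12×70 + 12×90 = 2240.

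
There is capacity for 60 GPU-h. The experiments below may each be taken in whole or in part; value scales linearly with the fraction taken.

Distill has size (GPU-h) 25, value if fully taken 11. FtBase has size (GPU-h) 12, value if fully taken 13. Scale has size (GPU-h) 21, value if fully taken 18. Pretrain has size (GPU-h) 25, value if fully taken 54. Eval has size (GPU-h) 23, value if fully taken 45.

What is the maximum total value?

Rank by value-to-size ratio: Pretrain 54/25≈2.16, Eval 45/23≈1.96, FtBase 13/12≈1.08, Scale 18/21≈0.857, Distill 11/25≈0.44.
Pretrain: take in full, 25 GPU-h for value 54 — 35 left.
All 23 GPU-h of Eval fit (value 45) — 12 remain.
Take all of FtBase (12 GPU-h, value 13) — 0 GPU-h left.
Total value = 112.

112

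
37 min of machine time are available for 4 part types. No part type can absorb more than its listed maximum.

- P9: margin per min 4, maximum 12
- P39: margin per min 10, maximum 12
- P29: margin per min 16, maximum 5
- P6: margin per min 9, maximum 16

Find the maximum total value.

360

Highest margin per min first: P29 16 > P39 10 > P6 9 > P9 4.
P29 takes 5 to reach its cap of 5 → 32 left.
P39 takes 12 to reach its cap of 12 → 20 left.
P6: +16 to 16 (cap) → 4 left.
P9: +4 (room for 12) → 4. Pool exhausted.
Total = 4×4 + 10×12 + 16×5 + 9×16 = 360.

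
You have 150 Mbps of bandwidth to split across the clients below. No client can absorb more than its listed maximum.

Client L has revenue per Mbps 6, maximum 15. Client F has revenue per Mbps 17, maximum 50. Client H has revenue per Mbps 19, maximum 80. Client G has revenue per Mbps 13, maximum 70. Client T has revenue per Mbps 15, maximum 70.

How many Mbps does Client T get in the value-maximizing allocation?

Highest revenue per Mbps first: Client H 19 > Client F 17 > Client T 15 > Client G 13 > Client L 6.
Client H takes 80 to reach its cap of 80 — 70 left.
Give Client F 50 to hit its cap of 50 — 20 left.
Client T: +20 (room for 70) → 20. Pool exhausted.

20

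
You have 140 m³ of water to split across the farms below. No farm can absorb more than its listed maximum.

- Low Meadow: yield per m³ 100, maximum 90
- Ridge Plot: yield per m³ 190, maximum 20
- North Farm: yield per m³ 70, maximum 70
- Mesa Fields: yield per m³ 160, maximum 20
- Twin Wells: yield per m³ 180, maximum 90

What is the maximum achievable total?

24200

Rank by yield per m³: Ridge Plot 190 > Twin Wells 180 > Mesa Fields 160 > Low Meadow 100 > North Farm 70.
Ridge Plot: +20 to 20 (cap) → 120 left.
Give Twin Wells 90 to hit its cap of 90 → 30 left.
Give Mesa Fields 20 to hit its cap of 20 → 10 left.
Low Meadow has room for 90 but only 10 remain, so it gets 10.
Total = 100×10 + 190×20 + 160×20 + 180×90 = 24200.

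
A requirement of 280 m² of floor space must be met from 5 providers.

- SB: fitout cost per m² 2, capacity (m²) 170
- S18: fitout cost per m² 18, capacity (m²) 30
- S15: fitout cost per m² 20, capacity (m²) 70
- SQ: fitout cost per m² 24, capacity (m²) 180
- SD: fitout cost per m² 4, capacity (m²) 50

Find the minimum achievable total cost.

Fill from the cheapest provider first.
SB (2): use full 170 → 110 m² to go.
SD at 4: take all 50 m² → 60 still needed.
Take 30 from S18 at 18 → need 30 more.
Take 30 from S15 at 20 to finish.
SQ: unused.
Cost = 170×2 + 50×4 + 30×18 + 30×20 = 1680.

1680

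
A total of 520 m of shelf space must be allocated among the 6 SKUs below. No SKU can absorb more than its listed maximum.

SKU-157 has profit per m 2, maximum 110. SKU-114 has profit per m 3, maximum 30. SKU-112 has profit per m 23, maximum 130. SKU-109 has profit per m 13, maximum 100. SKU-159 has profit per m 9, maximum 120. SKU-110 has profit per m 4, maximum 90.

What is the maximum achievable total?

5920

Order the SKUs by profit per m: SKU-112 23 > SKU-109 13 > SKU-159 9 > SKU-110 4 > SKU-114 3 > SKU-157 2.
SKU-112: +130 to 130 (cap) → 390 left.
SKU-109: +100 to 100 (cap) → 290 left.
Give SKU-159 120 to hit its cap of 120 → 170 left.
Give SKU-110 90 to hit its cap of 90 → 80 left.
SKU-114: +30 to 30 (cap) → 50 left.
Only 50 left; SKU-157 takes them to reach 50.
Total = 2×50 + 3×30 + 23×130 + 13×100 + 9×120 + 4×90 = 5920.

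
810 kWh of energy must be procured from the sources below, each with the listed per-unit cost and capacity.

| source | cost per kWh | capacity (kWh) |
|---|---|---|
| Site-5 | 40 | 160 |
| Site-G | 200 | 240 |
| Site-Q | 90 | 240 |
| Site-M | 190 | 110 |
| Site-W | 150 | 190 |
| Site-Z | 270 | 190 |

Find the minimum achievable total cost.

99400

Cheapest first:
Site-5 (40): use full 160 ; 650 kWh to go.
Take 240 from Site-Q at 90 ; need 410 more.
Site-W at 150: take all 190 kWh ; 220 still needed.
Take 110 from Site-M at 190 ; need 110 more.
Site-G at 200: take 110 of its 240 ; requirement met.
Site-Z: unused.
Cost = 160×40 + 240×90 + 190×150 + 110×190 + 110×200 = 99400.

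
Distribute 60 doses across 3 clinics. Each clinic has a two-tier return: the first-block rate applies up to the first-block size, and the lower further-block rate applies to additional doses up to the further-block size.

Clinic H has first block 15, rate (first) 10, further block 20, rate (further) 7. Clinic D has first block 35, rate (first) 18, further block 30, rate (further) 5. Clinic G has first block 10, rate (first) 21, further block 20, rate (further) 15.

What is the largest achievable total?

1065

Rank every tier by rate: Clinic G/first 21 > Clinic D/first 18 > Clinic G/second 15 > Clinic H/first 10 > Clinic H/second 7 > Clinic D/second 5.
Clinic G first at 21: fill all 10 — 50 left.
Fill Clinic D first block (35 at 18) — 15 left.
15 remain; put them into Clinic G second at 15.
Total = 21×10 + 18×35 + 15×15 = 1065.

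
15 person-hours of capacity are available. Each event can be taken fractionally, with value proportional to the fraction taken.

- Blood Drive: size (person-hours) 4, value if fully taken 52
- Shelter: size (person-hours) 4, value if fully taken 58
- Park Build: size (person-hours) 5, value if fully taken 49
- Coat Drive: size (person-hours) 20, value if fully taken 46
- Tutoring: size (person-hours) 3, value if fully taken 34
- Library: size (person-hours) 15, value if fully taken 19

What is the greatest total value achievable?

Best value per unit of size first: Shelter 58/4≈14.5, Blood Drive 52/4≈13, Tutoring 34/3≈11.3, Park Build 49/5≈9.8, Coat Drive 46/20≈2.3, Library 19/15≈1.27.
Shelter: take in full, 4 person-hours for value 58 → 11 left.
Take all of Blood Drive (4 person-hours, value 52) → 7 person-hours left.
All 3 person-hours of Tutoring fit (value 34) → 4 remain.
4 person-hours left: a 4/5 share of Park Build gives 49×4/5 = 39.2.
Total value = 183.2.

183.2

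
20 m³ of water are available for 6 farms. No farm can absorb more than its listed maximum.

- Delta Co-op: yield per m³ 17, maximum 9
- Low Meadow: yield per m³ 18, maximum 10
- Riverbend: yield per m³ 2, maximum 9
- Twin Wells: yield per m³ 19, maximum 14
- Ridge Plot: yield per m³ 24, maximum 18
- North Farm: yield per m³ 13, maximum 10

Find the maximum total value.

Rank by yield per m³: Ridge Plot 24 > Twin Wells 19 > Low Meadow 18 > Delta Co-op 17 > North Farm 13 > Riverbend 2.
Ridge Plot takes 18 to reach its cap of 18 — 2 left.
Only 2 left; Twin Wells takes them to reach 2.
Total = 19×2 + 24×18 = 470.

470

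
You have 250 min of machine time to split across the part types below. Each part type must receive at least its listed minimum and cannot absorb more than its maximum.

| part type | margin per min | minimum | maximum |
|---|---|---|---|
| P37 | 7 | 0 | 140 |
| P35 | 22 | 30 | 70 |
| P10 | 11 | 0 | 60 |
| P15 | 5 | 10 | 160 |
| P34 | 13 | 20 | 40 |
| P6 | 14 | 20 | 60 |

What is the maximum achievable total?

3680

Meeting every minimum uses 0+30+0+10+20+20 = 80 min, leaving 170.
Rank by margin per min: P35 22 > P6 14 > P34 13 > P10 11 > P37 7 > P15 5.
P35: +40 to 70 (cap) → 130 left.
P6: +40 to 60 (cap) → 90 left.
P34: +20 to 40 (cap) → 70 left.
Give P10 60 more to hit its cap of 60 → 10 left.
P37: +10 (room for 140) → 10. Pool exhausted.
Total = 7×10 + 22×70 + 11×60 + 5×10 + 13×40 + 14×60 = 3680.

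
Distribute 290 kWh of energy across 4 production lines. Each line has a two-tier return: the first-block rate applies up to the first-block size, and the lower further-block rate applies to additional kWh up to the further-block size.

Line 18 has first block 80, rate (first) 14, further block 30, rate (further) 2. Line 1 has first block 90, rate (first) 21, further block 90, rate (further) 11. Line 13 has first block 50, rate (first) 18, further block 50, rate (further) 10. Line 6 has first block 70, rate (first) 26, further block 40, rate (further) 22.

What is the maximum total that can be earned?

6050

Treat each block as its own option and order by rate: Line 6/first 26 > Line 6/second 22 > Line 1/first 21 > Line 13/first 18 > Line 18/first 14 > Line 1/second 11 > Line 13/second 10 > Line 18/second 2.
Line 6 first at 26: fill all 70 → 220 left.
Fill Line 6 second block (40 at 22) → 180 left.
Line 1/first (21): +90 → 90 left.
Line 13/first (18): +50 → 40 left.
40 remain; put them into Line 18 first at 14.
Total = 26×70 + 22×40 + 21×90 + 18×50 + 14×40 = 6050.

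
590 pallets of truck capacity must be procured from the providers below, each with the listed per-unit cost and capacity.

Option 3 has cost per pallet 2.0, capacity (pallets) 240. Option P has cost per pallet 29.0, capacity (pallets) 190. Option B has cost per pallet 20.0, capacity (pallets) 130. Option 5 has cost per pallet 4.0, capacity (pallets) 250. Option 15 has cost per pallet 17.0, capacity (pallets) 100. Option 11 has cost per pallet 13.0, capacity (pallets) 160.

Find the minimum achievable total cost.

Fill from the cheapest provider first.
Take 240 from Option 3 at 2.0 → need 350 more.
Option 5 (4.0): use full 250 → 100 pallets to go.
Option 11 at 13.0: take 100 of its 160 → requirement met.
Option 15, Option B, Option P: unused.
Cost = 240×2.0 + 250×4.0 + 100×13.0 = 2780.

2780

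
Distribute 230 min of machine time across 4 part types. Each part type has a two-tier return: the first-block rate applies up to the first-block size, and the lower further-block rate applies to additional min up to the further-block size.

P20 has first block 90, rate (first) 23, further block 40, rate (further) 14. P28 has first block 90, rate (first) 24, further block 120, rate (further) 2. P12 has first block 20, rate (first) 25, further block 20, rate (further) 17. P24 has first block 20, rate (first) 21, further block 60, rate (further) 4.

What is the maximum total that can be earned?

5320

Order all 8 blocks by rate: P12/first 25 > P28/first 24 > P20/first 23 > P24/first 21 > P12/second 17 > P20/second 14 > P24/second 4 > P28/second 2.
P12 first at 25: fill all 20 — 210 left.
Fill P28 first block (90 at 24) — 120 left.
Fill P20 first block (90 at 23) — 30 left.
Fill P24 first block (20 at 21) — 10 left.
P12/second: +10 of 20 at 17; pool empty.
Total = 25×20 + 24×90 + 23×90 + 21×20 + 17×10 = 5320.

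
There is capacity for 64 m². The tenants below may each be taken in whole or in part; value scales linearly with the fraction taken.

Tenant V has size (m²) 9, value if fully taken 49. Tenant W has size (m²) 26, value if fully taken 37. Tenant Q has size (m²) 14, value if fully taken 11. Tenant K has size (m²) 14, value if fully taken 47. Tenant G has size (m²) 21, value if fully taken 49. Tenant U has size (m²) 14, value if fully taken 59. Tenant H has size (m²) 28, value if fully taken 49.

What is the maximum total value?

Rank by value-to-size ratio: Tenant V 49/9≈5.44, Tenant U 59/14≈4.21, Tenant K 47/14≈3.36, Tenant G 49/21≈2.33, Tenant H 49/28≈1.75, Tenant W 37/26≈1.42, Tenant Q 11/14≈0.786.
Tenant V: take in full, 9 m² for value 49 ; 55 left.
Take all of Tenant U (14 m², value 59) ; 41 m² left.
Take all of Tenant K (14 m², value 47) ; 27 m² left.
Tenant G: take in full, 21 m² for value 49 ; 6 left.
Fill the last 6 m² with part of Tenant H: 6/28 of it earns 10.5.
Total value = 214.5.

214.5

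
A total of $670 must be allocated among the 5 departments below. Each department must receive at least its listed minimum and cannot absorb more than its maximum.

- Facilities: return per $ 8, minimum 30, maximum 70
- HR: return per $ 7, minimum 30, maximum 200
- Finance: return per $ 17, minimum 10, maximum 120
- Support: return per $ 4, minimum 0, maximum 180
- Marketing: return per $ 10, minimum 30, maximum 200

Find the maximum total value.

Meeting every minimum uses 30+30+10+0+30 = 100 $, leaving 570.
Highest return per $ first: Finance 17 > Marketing 10 > Facilities 8 > HR 7 > Support 4.
Give Finance 110 more to hit its cap of 120 → 460 left.
Give Marketing 170 more to hit its cap of 200 → 290 left.
Facilities: +40 to 70 (cap) → 250 left.
HR: +170 to 200 (cap) → 80 left.
Support has room for 180 more but only 80 remain, so it gets 80.
Total = 8×70 + 7×200 + 17×120 + 4×80 + 10×200 = 6320.

6320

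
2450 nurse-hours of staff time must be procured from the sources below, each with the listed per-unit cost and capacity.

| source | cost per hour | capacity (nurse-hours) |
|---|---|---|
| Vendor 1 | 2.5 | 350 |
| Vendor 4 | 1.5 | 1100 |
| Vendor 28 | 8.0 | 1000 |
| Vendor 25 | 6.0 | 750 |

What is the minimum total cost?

9025

Use sources in increasing cost order.
Vendor 4 at 1.5: take all 1100 nurse-hours ; 1350 still needed.
Take 350 from Vendor 1 at 2.5 ; need 1000 more.
Take 750 from Vendor 25 at 6.0 ; need 250 more.
Vendor 28 (8.0): take the remaining 250 ; done.
Cost = 1100×1.5 + 350×2.5 + 750×6.0 + 250×8.0 = 9025.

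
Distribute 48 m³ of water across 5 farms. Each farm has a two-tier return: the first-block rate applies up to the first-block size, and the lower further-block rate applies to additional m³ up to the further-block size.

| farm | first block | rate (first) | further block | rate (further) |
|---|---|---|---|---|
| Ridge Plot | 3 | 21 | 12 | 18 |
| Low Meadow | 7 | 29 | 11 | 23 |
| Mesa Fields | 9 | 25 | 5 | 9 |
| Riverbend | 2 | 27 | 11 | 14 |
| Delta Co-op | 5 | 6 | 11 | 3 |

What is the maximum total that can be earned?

Treat each block as its own option and order by rate: Low Meadow/tier1 29 > Riverbend/tier1 27 > Mesa Fields/tier1 25 > Low Meadow/tier2 23 > Ridge Plot/tier1 21 > Ridge Plot/tier2 18 > Riverbend/tier2 14 > Mesa Fields/tier2 9 > Delta Co-op/tier1 6 > Delta Co-op/tier2 3.
Low Meadow tier1 at 29: fill all 7 — 41 left.
Riverbend tier1 at 27: fill all 2 — 39 left.
Fill Mesa Fields tier1 block (9 at 25) — 30 left.
Low Meadow tier2 at 23: fill all 11 — 19 left.
Ridge Plot/tier1 (21): +3 — 16 left.
Ridge Plot tier2 at 18: fill all 12 — 4 left.
Riverbend tier2 at 14: only 4 left, fill 4.
Total = 29×7 + 27×2 + 25×9 + 23×11 + 21×3 + 18×12 + 14×4 = 1070.

1070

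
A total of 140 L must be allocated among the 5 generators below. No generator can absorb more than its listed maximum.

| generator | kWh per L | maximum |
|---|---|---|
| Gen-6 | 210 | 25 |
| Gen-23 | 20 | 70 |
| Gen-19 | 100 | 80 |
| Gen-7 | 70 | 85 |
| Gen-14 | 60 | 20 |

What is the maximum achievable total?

15700

Highest kWh per L first: Gen-6 210 > Gen-19 100 > Gen-7 70 > Gen-14 60 > Gen-23 20.
Give Gen-6 25 to hit its cap of 25 ; 115 left.
Give Gen-19 80 to hit its cap of 80 ; 35 left.
Only 35 left; Gen-7 takes them to reach 35.
Total = 210×25 + 100×80 + 70×35 = 15700.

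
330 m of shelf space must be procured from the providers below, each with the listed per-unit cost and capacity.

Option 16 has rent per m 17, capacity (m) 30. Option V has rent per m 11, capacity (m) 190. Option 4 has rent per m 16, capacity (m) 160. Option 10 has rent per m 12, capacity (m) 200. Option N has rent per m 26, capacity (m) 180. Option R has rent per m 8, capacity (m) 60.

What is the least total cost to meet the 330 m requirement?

Cheapest first:
Option R at 8: take all 60 m → 270 still needed.
Take 190 from Option V at 11 → need 80 more.
Option 10 at 12: take 80 of its 200 → requirement met.
Option 4, Option 16, Option N: unused.
Cost = 60×8 + 190×11 + 80×12 = 3530.

3530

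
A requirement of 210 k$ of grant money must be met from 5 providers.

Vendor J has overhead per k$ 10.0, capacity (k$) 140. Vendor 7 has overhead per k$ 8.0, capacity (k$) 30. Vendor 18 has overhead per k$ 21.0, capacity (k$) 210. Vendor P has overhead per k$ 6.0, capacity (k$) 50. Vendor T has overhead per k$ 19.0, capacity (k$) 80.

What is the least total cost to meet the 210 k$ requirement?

1840

Cheapest first:
Vendor P (6.0): use full 50 → 160 k$ to go.
Vendor 7 at 8.0: take all 30 k$ → 130 still needed.
Vendor J at 10.0: take 130 of its 140 → requirement met.
Vendor T, Vendor 18: unused.
Cost = 50×6.0 + 30×8.0 + 130×10.0 = 1840.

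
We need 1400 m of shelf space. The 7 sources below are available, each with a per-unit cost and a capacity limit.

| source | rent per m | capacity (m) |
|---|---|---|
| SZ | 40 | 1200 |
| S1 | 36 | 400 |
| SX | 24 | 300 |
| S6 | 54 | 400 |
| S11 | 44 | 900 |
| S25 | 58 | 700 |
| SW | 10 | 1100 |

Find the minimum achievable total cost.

Fill from the cheapest source first.
Take 1100 from SW at 10 → need 300 more.
SX (24): use full 300 → 0 m to go.
S1, SZ, S11, S6, S25: unused.
Cost = 1100×10 + 300×24 = 18200.

18200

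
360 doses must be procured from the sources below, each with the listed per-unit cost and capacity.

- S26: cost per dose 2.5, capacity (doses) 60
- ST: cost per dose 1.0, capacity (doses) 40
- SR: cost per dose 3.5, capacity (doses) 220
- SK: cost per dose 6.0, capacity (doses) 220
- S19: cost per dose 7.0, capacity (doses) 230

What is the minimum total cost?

1200

Cheapest first:
ST (1.0): use full 40 ; 320 doses to go.
S26 at 2.5: take all 60 doses ; 260 still needed.
Take 220 from SR at 3.5 ; need 40 more.
SK at 6.0: take 40 of its 220 ; requirement met.
S19: unused.
Cost = 40×1.0 + 60×2.5 + 220×3.5 + 40×6.0 = 1200.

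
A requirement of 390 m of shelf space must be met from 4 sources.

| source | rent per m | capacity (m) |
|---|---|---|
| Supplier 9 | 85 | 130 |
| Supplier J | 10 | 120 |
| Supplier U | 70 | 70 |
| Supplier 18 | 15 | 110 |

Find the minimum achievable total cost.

Use sources in increasing cost order.
Supplier J at 10: take all 120 m — 270 still needed.
Supplier 18 (15): use full 110 — 160 m to go.
Supplier U (70): use full 70 — 90 m to go.
Take 90 from Supplier 9 at 85 to finish.
Cost = 120×10 + 110×15 + 70×70 + 90×85 = 15400.

15400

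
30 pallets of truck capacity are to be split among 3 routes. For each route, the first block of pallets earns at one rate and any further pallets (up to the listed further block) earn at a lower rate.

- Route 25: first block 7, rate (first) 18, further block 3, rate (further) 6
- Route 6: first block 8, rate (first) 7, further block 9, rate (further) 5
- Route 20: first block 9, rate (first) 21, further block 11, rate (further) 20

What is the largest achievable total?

556

Order all 6 blocks by rate: Route 20/T1 21 > Route 20/T2 20 > Route 25/T1 18 > Route 6/T1 7 > Route 25/T2 6 > Route 6/T2 5.
Route 20 T1 at 21: fill all 9 → 21 left.
Fill Route 20 T2 block (11 at 20) → 10 left.
Fill Route 25 T1 block (7 at 18) → 3 left.
Route 6 T1 at 7: only 3 left, fill 3.
Total = 21×9 + 20×11 + 18×7 + 7×3 = 556.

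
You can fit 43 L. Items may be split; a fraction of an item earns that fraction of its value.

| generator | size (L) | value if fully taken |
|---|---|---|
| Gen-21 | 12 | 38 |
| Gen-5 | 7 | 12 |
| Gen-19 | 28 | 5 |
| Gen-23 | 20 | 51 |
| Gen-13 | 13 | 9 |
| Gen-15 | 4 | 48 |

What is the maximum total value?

149

Rank by value-to-size ratio: Gen-15 48/4≈12, Gen-21 38/12≈3.17, Gen-23 51/20≈2.55, Gen-5 12/7≈1.71, Gen-13 9/13≈0.692, Gen-19 5/28≈0.179.
Gen-15: take in full, 4 L for value 48 ; 39 left.
Take all of Gen-21 (12 L, value 38) ; 27 L left.
Take all of Gen-23 (20 L, value 51) ; 7 L left.
All 7 L of Gen-5 fit (value 12) ; 0 remain.
Total value = 149.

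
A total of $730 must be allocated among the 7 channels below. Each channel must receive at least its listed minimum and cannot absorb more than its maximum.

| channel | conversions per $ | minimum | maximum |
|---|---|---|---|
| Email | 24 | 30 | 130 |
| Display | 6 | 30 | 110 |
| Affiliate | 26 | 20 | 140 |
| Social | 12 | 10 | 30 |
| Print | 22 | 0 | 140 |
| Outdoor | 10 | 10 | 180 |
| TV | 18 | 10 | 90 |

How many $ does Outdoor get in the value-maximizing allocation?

170

Meeting every minimum uses 30+30+20+10+0+10+10 = 110 $, leaving 620.
Order the channels by conversions per $: Affiliate 26 > Email 24 > Print 22 > TV 18 > Social 12 > Outdoor 10 > Display 6.
Affiliate: +120 to 140 (cap) ; 500 left.
Email takes 100 more to reach its cap of 130 ; 400 left.
Print: +140 to 140 (cap) ; 260 left.
Give TV 80 more to hit its cap of 90 ; 180 left.
Give Social 20 more to hit its cap of 30 ; 160 left.
Outdoor: +160 (room for 170) → 170. Pool exhausted.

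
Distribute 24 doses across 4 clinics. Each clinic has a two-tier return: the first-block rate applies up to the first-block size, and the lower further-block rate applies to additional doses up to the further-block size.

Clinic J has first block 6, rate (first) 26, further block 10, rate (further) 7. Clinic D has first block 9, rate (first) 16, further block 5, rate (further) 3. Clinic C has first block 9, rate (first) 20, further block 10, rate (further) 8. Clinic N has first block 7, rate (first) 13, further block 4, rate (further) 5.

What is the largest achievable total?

480

Treat each block as its own option and order by rate: Clinic J/first 26 > Clinic C/first 20 > Clinic D/first 16 > Clinic N/first 13 > Clinic C/second 8 > Clinic J/second 7 > Clinic N/second 5 > Clinic D/second 3.
Clinic J/first (26): +6 → 18 left.
Clinic C/first (20): +9 → 9 left.
Clinic D first at 16: fill all 9 → 0 left.
Total = 26×6 + 20×9 + 16×9 = 480.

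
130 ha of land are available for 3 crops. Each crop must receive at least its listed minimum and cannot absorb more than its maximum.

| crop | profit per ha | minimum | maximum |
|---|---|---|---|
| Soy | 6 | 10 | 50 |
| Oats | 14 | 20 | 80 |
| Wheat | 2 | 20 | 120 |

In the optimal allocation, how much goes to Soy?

30

Meeting every minimum uses 10+20+20 = 50 ha, leaving 80.
Highest profit per ha first: Oats 14 > Soy 6 > Wheat 2.
Oats takes 60 more to reach its cap of 80 ; 20 left.
Soy: +20 (room for 40) → 30. Pool exhausted.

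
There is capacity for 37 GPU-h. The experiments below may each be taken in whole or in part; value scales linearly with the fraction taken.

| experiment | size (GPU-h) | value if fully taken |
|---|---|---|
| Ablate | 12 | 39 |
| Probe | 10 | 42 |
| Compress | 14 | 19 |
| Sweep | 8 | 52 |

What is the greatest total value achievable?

Best value per unit of size first: Sweep 52/8≈6.5, Probe 42/10≈4.2, Ablate 39/12≈3.25, Compress 19/14≈1.36.
Take all of Sweep (8 GPU-h, value 52) ; 29 GPU-h left.
All 10 GPU-h of Probe fit (value 42) ; 19 remain.
Take all of Ablate (12 GPU-h, value 39) ; 7 GPU-h left.
7 GPU-h left: a 7/14 share of Compress gives 19×7/14 = 9.5.
Total value = 142.5.

142.5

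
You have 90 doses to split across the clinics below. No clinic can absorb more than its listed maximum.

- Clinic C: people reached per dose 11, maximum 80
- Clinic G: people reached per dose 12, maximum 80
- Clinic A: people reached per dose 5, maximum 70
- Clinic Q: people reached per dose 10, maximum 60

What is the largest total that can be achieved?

Order the clinics by people reached per dose: Clinic G 12 > Clinic C 11 > Clinic Q 10 > Clinic A 5.
Clinic G takes 80 to reach its cap of 80 ; 10 left.
Only 10 left; Clinic C takes them to reach 10.
Total = 11×10 + 12×80 = 1070.

1070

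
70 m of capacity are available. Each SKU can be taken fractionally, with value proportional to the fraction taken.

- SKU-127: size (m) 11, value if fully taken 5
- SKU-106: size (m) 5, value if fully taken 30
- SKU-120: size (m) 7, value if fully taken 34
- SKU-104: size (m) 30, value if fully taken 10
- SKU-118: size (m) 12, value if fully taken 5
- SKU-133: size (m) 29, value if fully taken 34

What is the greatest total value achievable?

110

Sort by value density: SKU-106 30/5≈6, SKU-120 34/7≈4.86, SKU-133 34/29≈1.17, SKU-127 5/11≈0.455, SKU-118 5/12≈0.417, SKU-104 10/30≈0.333.
All 5 m of SKU-106 fit (value 30) ; 65 remain.
Take all of SKU-120 (7 m, value 34) ; 58 m left.
All 29 m of SKU-133 fit (value 34) ; 29 remain.
All 11 m of SKU-127 fit (value 5) ; 18 remain.
SKU-118: take in full, 12 m for value 5 ; 6 left.
Fill the last 6 m with part of SKU-104: 6/30 of it earns 2.
Total value = 110.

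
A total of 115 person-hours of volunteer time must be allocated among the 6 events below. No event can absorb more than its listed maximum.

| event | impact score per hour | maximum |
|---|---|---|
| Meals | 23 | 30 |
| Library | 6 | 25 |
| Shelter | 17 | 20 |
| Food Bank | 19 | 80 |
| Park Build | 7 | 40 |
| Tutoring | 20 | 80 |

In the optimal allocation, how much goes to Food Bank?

Rank by impact score per hour: Meals 23 > Tutoring 20 > Food Bank 19 > Shelter 17 > Park Build 7 > Library 6.
Meals takes 30 to reach its cap of 30 — 85 left.
Tutoring takes 80 to reach its cap of 80 — 5 left.
Food Bank has room for 80 but only 5 remain, so it gets 5.

5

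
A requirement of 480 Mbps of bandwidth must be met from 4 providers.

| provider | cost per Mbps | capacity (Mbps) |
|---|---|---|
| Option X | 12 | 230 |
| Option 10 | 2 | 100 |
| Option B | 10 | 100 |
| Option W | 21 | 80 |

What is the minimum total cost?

Fill from the cheapest provider first.
Option 10 (2): use full 100 → 380 Mbps to go.
Option B at 10: take all 100 Mbps → 280 still needed.
Option X at 12: take all 230 Mbps → 50 still needed.
Option W (21): take the remaining 50 → done.
Cost = 100×2 + 100×10 + 230×12 + 50×21 = 5010.

5010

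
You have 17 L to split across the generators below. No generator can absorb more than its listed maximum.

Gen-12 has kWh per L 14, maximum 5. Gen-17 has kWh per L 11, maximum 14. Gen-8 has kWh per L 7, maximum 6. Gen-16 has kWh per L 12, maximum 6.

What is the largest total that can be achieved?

208

Rank by kWh per L: Gen-12 14 > Gen-16 12 > Gen-17 11 > Gen-8 7.
Gen-12: +5 to 5 (cap) → 12 left.
Give Gen-16 6 to hit its cap of 6 → 6 left.
Only 6 left; Gen-17 takes them to reach 6.
Total = 14×5 + 11×6 + 12×6 = 208.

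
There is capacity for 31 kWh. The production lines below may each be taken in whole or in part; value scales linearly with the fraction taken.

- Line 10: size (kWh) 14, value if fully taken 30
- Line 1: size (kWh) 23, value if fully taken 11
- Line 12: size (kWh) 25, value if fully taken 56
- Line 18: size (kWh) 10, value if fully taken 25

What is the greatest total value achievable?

Rank by value-to-size ratio: Line 18 25/10≈2.5, Line 12 56/25≈2.24, Line 10 30/14≈2.14, Line 1 11/23≈0.478.
Take all of Line 18 (10 kWh, value 25) — 21 kWh left.
21 kWh left: a 21/25 share of Line 12 gives 56×21/25 = 47.04.
Total value = 72.04.

72.04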